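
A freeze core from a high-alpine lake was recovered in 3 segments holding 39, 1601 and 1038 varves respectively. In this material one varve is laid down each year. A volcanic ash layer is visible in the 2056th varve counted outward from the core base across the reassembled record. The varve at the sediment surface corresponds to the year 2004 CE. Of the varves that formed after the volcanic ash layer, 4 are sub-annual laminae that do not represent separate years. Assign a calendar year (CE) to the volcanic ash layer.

1386 CE

Total varves = 39 + 1601 + 1038 = 2678.
Between varve 2056 and the sediment surface there are 2678 − 2056 = 622 varves.
622 − 4 false = 618 true varves after the volcanic ash layer.
Counting back 618 years from 2004 CE places the volcanic ash layer in 2004 − 618 = 1386 CE.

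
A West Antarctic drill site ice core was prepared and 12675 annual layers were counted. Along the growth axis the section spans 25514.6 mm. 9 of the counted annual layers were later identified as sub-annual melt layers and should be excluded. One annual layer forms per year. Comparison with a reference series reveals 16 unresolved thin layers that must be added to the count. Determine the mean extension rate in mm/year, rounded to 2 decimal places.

2.01 mm/year

Adjusted count: 12675 − 9 + 16 = 12682 annual layers.
25514.6 mm over 12682 years gives 25514.6 / 12682 ≈ 2.01 mm/year.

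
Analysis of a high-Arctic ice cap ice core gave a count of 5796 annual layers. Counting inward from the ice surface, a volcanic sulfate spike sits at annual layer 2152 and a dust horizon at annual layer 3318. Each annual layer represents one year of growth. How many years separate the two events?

Separation: 3318 − 2152 = 1166 annual layers.
At one annual layer per year, 1166 years elapsed between them.

1166 years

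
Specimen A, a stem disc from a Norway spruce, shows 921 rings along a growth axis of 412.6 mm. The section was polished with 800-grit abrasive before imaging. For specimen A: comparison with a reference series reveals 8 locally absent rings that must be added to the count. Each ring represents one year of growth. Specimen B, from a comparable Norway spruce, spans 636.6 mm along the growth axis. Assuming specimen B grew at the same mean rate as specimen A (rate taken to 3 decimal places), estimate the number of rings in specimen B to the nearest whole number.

Specimen A: adjusted count: 921 + 8 = 929 rings.
A: Extension rate ≈ 412.6 / 929 = 0.444 mm/yr.
Specimen B: 636.6 mm / 0.444 mm per year = 1433.78 years ≈ 1434 rings.

1434 rings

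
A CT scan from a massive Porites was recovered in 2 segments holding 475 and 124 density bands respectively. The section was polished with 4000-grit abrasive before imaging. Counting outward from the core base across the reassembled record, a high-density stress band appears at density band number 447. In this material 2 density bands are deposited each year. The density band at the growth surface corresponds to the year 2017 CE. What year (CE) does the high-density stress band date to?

Total density bands = 475 + 124 = 599.
The high-density stress band sits at density band 447 from the core base, so 599 − 447 = 152 density bands formed after it.
152 density bands at 2 per year is 152 / 2 = 76 years.
The density band at the growth surface is 2017 CE, so the high-density stress band dates to 2017 − 76 = 1941 CE.

1941 CE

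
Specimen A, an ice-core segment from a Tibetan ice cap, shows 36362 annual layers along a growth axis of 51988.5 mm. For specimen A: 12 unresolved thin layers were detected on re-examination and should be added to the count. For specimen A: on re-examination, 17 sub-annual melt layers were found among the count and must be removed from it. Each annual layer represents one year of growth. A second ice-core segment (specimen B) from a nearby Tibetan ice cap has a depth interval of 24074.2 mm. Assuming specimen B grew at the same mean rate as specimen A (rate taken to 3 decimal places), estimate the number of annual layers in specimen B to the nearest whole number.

Specimen A: after corrections the count is 36362 − 17 + 12 = 36357 annual layers.
A: Mean rate = 51988.5 mm / 36357 years ≈ 1.430 mm/yr.
B spans 24074.2 / 1.430 = 16835.10 years ≈ 16835 annual layers.

16835 annual layers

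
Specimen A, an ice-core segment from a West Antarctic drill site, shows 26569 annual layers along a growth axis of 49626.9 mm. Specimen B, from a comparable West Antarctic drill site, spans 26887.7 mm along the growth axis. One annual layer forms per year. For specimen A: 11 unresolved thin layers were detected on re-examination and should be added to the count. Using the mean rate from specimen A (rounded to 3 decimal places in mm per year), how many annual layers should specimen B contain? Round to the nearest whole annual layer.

14402 annual layers

Specimen A: correcting the raw count gives 26569 + 11 = 26580 true annual layers.
A: 49626.9 mm over 26580 years gives 49626.9 / 26580 ≈ 1.867 mm/yr.
B spans 26887.7 / 1.867 = 14401.55 years ≈ 14402 annual layers.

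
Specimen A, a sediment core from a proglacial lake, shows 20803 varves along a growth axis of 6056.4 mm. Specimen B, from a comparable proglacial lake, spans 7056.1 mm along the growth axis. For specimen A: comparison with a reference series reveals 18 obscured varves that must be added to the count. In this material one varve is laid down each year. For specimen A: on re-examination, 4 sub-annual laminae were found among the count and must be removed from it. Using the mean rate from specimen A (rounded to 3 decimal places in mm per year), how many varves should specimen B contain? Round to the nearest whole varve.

24248 varves

Specimen A: true varve count = 20803 − 4 + 18 = 20817.
A: 6056.4 mm over 20817 years gives 6056.4 / 20817 ≈ 0.291 mm/year.
B spans 7056.1 / 0.291 = 24247.77 years ≈ 24248 varves.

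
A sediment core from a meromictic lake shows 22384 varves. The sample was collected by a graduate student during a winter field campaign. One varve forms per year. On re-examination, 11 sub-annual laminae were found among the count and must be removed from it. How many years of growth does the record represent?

Correcting the raw count gives 22384 − 11 = 22373 true varves.
At one varve per year, that is 22373 years.

22373 years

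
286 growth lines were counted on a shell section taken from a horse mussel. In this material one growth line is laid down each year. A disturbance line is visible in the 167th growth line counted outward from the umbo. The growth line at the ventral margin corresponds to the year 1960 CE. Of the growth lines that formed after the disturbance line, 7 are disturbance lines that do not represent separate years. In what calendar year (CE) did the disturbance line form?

1848 CE

The disturbance line sits at growth line 167 from the umbo, so 286 − 167 = 119 growth lines formed after it.
119 − 7 false = 112 true growth lines after the disturbance line.
1960 − 112 = 1848 CE.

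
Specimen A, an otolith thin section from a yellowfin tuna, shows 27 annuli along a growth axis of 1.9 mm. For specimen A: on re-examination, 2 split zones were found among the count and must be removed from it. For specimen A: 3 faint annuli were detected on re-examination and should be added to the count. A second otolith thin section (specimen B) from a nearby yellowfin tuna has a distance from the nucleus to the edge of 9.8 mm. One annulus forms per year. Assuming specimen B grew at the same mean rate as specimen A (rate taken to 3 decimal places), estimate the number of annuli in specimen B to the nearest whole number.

144 annuli

Specimen A: after corrections the count is 27 − 2 + 3 = 28 annuli.
A: Extension rate ≈ 1.9 / 28 = 0.068 mm/year.
Specimen B: 9.8 mm / 0.068 mm per year = 144.12 years ≈ 144 annuli.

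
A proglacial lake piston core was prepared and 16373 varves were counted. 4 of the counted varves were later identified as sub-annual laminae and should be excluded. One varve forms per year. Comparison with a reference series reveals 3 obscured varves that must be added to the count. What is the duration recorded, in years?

True varve count = 16373 − 4 + 3 = 16372.
At one varve per year, that is 16372 years.

16372 years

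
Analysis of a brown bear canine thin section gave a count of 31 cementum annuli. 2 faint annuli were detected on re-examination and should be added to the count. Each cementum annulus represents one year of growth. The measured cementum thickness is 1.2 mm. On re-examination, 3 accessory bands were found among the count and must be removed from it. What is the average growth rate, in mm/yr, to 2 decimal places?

0.04 mm/yr

Adjusted count: 31 − 3 + 2 = 30 cementum annuli.
Extension rate ≈ 1.2 / 30 = 0.04 mm/yr.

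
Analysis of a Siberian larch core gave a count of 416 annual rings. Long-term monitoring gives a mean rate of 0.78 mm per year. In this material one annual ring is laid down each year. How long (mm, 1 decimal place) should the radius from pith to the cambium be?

324.5 mm

416 years of growth are recorded.
Predicted length = 0.78 mm/year × 416 years = 324.5 mm.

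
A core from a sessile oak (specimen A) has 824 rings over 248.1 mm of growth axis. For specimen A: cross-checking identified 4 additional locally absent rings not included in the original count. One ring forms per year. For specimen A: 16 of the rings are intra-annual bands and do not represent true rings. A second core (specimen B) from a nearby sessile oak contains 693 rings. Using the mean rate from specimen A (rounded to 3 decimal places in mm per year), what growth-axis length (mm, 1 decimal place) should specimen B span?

Specimen A: true ring count = 824 − 16 + 4 = 812.
A: 248.1 mm over 812 years gives 248.1 / 812 ≈ 0.306 mm per year.
B's length ≈ 0.306 × 693 = 212.1 mm.

212.1 mm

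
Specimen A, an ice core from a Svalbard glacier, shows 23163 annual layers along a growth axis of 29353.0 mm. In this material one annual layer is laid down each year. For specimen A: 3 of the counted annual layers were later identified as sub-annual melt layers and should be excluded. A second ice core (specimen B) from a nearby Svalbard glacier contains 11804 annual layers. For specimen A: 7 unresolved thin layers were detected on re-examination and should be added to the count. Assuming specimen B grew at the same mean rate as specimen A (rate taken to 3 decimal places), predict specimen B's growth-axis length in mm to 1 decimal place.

14955.7 mm

Specimen A: adjusted count: 23163 − 3 + 7 = 23167 annual layers.
A: 29353.0 mm over 23167 years gives 29353.0 / 23167 ≈ 1.267 mm per year.
B's length ≈ 1.267 × 11804 = 14955.7 mm.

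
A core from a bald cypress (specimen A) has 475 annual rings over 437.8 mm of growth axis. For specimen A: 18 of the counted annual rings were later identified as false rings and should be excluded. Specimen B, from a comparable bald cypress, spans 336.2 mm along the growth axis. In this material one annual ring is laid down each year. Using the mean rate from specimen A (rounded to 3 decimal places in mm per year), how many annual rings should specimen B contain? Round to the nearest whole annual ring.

351 annual rings

Specimen A: after corrections the count is 475 − 18 = 457 annual rings.
A: Mean rate = 437.8 mm / 457 years ≈ 0.958 mm/year.
For B, 336.2 / 0.958 = 350.94 years ≈ 351 annual rings.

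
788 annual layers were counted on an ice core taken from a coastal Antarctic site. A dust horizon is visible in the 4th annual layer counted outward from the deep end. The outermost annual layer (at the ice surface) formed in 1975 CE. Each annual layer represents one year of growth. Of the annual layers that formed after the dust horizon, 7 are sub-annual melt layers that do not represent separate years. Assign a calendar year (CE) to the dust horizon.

1198 CE

The dust horizon sits at annual layer 4 from the deep end, so 788 − 4 = 784 annual layers formed after it.
784 − 7 false = 777 true annual layers after the dust horizon.
The annual layer at the ice surface is 1975 CE, so the dust horizon dates to 1975 − 777 = 1198 CE.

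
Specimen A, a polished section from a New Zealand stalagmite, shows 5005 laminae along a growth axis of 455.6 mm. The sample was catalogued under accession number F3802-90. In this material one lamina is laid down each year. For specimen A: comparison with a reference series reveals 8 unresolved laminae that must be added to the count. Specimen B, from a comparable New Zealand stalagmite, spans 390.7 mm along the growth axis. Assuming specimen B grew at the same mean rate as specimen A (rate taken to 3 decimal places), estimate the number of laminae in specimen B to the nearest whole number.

4293 laminae

Specimen A: adjusted count: 5005 + 8 = 5013 laminae.
A: Mean rate = 455.6 mm / 5013 years ≈ 0.091 mm per year.
For B, 390.7 / 0.091 = 4293.41 years ≈ 4293 laminae.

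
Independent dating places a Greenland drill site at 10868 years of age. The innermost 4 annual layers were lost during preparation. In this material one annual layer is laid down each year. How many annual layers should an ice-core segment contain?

10864 annual layers

Expected annual layers over 10868 years: 10868.
10868 − 4 missed = 10864 annual layers expected in the prepared section.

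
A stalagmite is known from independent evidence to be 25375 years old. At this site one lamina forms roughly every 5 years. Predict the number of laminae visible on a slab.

At 5 years per lamina, 25375 / 5 = 5075 laminae are expected.
So 5075 laminae should be present.

5075 laminae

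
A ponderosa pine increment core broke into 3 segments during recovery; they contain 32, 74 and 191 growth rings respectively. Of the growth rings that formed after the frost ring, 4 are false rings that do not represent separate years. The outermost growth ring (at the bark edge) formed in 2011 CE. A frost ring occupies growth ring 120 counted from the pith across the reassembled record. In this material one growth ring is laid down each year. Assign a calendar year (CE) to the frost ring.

Total growth rings = 32 + 74 + 191 = 297.
The frost ring sits at growth ring 120 from the pith, so 297 − 120 = 177 growth rings formed after it.
Excluding 4 false growth rings: 177 − 4 = 173.
2011 − 173 = 1838 CE.

1838 CE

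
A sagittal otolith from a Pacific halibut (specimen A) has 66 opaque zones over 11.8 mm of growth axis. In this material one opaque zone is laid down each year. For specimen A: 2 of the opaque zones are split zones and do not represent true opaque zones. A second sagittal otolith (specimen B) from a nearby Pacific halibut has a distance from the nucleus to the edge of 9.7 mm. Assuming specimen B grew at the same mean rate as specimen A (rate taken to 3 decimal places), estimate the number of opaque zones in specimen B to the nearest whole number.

53 opaque zones

Specimen A: after corrections the count is 66 − 2 = 64 opaque zones.
A: Extension rate ≈ 11.8 / 64 = 0.184 mm/year.
Specimen B: 9.7 mm / 0.184 mm per year = 52.72 years ≈ 53 opaque zones.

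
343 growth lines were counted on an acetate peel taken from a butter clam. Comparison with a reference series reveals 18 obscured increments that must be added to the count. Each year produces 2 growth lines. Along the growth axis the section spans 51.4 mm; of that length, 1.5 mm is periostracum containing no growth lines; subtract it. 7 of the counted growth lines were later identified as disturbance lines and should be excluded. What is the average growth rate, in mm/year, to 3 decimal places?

0.282 mm/year

Correcting the raw count gives 343 − 7 + 18 = 354 true growth lines.
354 growth lines at 2 per year is 354 / 2 = 177 years.
Net length = 51.4 − 1.5 = 49.9 mm.
Extension rate ≈ 49.9 / 177 = 0.282 mm/year.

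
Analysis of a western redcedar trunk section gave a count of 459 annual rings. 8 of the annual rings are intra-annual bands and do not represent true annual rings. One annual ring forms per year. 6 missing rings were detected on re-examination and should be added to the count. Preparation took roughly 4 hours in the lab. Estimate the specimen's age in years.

457 yr

After corrections the count is 459 − 8 + 6 = 457 annual rings.
With a one-to-one annual ring periodicity this is 457 years.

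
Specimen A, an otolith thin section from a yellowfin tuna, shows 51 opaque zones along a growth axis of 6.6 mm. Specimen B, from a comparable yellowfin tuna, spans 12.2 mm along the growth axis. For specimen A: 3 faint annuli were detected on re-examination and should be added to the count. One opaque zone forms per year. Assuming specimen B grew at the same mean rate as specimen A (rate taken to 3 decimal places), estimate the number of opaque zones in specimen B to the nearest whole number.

Specimen A: adjusted count: 51 + 3 = 54 opaque zones.
A: Extension rate ≈ 6.6 / 54 = 0.122 mm per year.
B spans 12.2 / 0.122 = 100.00 years ≈ 100 opaque zones.

100 opaque zones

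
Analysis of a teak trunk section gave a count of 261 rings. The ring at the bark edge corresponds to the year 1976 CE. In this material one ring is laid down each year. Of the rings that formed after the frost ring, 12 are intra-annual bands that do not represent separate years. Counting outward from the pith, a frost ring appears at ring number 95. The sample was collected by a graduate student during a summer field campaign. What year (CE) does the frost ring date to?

Between ring 95 and the bark edge there are 261 − 95 = 166 rings.
166 − 12 false = 154 true rings after the frost ring.
1976 − 154 = 1822 CE.

1822 CE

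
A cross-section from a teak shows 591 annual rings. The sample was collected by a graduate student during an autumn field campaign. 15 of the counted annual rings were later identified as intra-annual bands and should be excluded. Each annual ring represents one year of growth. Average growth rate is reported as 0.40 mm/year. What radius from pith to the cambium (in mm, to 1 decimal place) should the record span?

230.4 mm

True annual ring count = 591 − 15 = 576.
Length ≈ 0.40 × 576 = 230.4 mm.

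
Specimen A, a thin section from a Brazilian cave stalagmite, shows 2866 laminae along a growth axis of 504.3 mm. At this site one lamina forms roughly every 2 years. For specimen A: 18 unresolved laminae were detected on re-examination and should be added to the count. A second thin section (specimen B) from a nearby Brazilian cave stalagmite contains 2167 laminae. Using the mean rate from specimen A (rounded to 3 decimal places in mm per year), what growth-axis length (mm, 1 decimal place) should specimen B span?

377.1 mm

Specimen A: correcting the raw count gives 2866 + 18 = 2884 true laminae.
Specimen A: multiplying by 2 years per lamina: 2884 × 2 = 5768 years.
A: 504.3 mm over 5768 years gives 504.3 / 5768 ≈ 0.087 mm/yr.
Specimen B: multiplying by 2 years per lamina: 2167 × 2 = 4334 years. Length of B = 0.087 × 4334 = 377.1 mm.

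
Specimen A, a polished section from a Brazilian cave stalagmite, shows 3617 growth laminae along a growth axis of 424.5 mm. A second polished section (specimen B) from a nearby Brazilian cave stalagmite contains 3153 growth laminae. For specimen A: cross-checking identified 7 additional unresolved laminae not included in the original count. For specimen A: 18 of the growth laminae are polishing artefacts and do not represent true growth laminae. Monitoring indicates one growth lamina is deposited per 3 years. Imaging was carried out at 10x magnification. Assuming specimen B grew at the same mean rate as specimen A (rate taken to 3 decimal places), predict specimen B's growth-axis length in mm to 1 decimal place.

368.9 mm

Specimen A: true growth lamina count = 3617 − 18 + 7 = 3606.
Specimen A: 3606 growth laminae at 3 years each span 3606 × 3 = 10818 years.
A: Mean rate = 424.5 mm / 10818 years ≈ 0.039 mm/yr.
Specimen B: 3153 growth laminae at 3 years each span 3153 × 3 = 9459 years. For B, 0.039 mm/year × 9459 years = 368.9 mm.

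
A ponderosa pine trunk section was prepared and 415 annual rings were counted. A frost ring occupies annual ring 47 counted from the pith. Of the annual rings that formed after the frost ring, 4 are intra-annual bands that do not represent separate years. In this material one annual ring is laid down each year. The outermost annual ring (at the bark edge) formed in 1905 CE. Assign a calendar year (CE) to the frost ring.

The frost ring sits at annual ring 47 from the pith, so 415 − 47 = 368 annual rings formed after it.
368 − 4 false = 364 true annual rings after the frost ring.
Counting back 364 years from 1905 CE places the frost ring in 1905 − 364 = 1541 CE.

1541 CE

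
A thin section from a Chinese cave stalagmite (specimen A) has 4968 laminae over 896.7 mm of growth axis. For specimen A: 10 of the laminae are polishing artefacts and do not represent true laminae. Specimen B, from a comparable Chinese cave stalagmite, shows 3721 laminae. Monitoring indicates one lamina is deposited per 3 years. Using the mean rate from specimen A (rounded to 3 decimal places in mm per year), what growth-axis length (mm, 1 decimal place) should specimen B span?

Specimen A: true lamina count = 4968 − 10 = 4958.
Specimen A: 4958 laminae at 3 years each span 4958 × 3 = 14874 years.
A: Mean rate = 896.7 mm / 14874 years ≈ 0.060 mm/year.
Specimen B: 3721 laminae at 3 years each span 3721 × 3 = 11163 years. For B, 0.060 mm/year × 11163 years = 669.8 mm.

669.8 mm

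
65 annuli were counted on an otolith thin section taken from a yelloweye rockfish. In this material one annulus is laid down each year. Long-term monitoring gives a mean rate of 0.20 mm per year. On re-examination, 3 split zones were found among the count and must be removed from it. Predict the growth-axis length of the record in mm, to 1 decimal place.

Correcting the raw count gives 65 − 3 = 62 true annuli.
Length ≈ 0.20 × 62 = 12.4 mm.

12.4 mm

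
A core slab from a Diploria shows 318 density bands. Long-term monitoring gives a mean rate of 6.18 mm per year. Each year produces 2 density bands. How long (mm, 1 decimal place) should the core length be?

982.6 mm

Dividing by 2 density bands per year: 318 / 2 = 159 years.
Predicted length = 6.18 mm/year × 159 years = 982.6 mm.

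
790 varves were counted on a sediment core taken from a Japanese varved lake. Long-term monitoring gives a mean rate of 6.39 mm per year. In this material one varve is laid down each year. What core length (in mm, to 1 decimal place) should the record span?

790 years of growth are recorded.
Predicted length = 6.39 mm/year × 790 years = 5048.1 mm.

5048.1 mm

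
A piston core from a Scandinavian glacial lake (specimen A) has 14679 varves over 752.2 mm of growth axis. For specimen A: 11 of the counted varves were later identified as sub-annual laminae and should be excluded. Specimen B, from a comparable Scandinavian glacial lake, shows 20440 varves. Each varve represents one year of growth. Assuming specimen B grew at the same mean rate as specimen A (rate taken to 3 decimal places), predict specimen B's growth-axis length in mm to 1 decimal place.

1042.4 mm

Specimen A: adjusted count: 14679 − 11 = 14668 varves.
A: 752.2 mm over 14668 years gives 752.2 / 14668 ≈ 0.051 mm/year.
For B, 0.051 mm/year × 20440 years = 1042.4 mm.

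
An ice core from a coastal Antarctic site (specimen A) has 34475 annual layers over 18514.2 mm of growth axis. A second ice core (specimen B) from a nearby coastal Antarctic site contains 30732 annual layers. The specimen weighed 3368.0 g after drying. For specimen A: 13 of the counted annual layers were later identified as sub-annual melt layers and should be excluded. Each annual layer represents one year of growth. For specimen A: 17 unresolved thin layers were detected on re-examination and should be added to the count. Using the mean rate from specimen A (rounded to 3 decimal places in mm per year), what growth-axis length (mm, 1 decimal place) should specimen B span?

Specimen A: adjusted count: 34475 − 13 + 17 = 34479 annual layers.
A: 18514.2 mm over 34479 years gives 18514.2 / 34479 ≈ 0.537 mm/year.
B's length ≈ 0.537 × 30732 = 16503.1 mm.

16503.1 mm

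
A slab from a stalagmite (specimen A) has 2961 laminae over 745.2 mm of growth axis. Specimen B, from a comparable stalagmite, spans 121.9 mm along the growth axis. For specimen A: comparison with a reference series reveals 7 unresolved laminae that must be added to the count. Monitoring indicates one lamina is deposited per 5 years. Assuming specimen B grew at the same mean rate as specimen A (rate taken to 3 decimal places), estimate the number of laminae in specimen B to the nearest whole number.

488 laminae

Specimen A: true lamina count = 2961 + 7 = 2968.
Specimen A: multiplying by 5 years per lamina: 2968 × 5 = 14840 years.
A: Mean rate = 745.2 mm / 14840 years ≈ 0.050 mm/yr.
B spans 121.9 / 0.050 = 2438.00 years; at 5 years per lamina that is 2438.00 / 5 ≈ 488 laminae.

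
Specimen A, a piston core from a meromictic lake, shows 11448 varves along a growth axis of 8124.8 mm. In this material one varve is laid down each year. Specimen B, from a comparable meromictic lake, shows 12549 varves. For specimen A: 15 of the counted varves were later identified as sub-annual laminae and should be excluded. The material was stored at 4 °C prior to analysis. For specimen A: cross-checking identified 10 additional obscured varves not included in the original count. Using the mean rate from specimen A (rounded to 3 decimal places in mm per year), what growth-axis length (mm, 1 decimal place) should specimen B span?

Specimen A: adjusted count: 11448 − 15 + 10 = 11443 varves.
A: 8124.8 mm over 11443 years gives 8124.8 / 11443 ≈ 0.710 mm per year.
Length of B = 0.710 × 12549 = 8909.8 mm.

8909.8 mm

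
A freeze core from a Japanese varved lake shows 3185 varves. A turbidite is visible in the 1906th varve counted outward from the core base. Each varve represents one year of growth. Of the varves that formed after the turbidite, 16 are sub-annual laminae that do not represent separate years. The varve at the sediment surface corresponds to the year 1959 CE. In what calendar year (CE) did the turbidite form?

696 CE

Between varve 1906 and the sediment surface there are 3185 − 1906 = 1279 varves.
1279 − 16 false = 1263 true varves after the turbidite.
The varve at the sediment surface is 1959 CE, so the turbidite dates to 1959 − 1263 = 696 CE.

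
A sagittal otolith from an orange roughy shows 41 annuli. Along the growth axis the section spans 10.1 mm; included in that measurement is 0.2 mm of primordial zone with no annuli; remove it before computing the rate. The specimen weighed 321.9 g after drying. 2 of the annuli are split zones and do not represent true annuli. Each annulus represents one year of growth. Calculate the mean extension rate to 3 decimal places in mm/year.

Correcting the raw count gives 41 − 2 = 39 true annuli.
Net length = 10.1 − 0.2 = 9.9 mm.
Extension rate ≈ 9.9 / 39 = 0.254 mm/year.

0.254 mm/year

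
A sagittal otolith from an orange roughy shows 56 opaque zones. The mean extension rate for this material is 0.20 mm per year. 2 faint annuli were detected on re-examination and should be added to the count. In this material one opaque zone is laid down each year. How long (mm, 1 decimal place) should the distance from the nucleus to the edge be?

11.6 mm

After corrections the count is 56 + 2 = 58 opaque zones.
Predicted length = 0.20 mm/year × 58 years = 11.6 mm.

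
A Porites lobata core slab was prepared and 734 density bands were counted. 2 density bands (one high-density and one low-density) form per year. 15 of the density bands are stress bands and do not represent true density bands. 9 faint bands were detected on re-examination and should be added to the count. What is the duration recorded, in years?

364 years

True density band count = 734 − 15 + 9 = 728.
With 2 density bands per year, 728 / 2 = 364 years.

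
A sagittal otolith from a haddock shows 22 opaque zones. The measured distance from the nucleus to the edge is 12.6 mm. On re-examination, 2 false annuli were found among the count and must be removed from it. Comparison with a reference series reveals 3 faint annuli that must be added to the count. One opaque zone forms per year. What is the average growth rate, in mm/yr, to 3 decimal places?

0.548 mm/yr

True opaque zone count = 22 − 2 + 3 = 23.
Mean rate = 12.6 mm / 23 years ≈ 0.548 mm/yr.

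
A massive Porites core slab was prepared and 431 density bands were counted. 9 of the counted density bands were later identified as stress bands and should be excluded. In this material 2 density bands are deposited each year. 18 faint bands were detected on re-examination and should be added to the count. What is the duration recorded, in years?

Adjusted count: 431 − 9 + 18 = 440 density bands.
With 2 density bands per year, 440 / 2 = 220 years.

220 years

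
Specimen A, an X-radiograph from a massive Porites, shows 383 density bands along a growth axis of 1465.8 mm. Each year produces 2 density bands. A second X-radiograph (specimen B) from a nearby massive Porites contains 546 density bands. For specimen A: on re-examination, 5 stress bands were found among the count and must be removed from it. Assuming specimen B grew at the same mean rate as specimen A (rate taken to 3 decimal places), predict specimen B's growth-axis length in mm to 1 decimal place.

Specimen A: true density band count = 383 − 5 = 378.
Specimen A: dividing by 2 density bands per year: 378 / 2 = 189 years.
A: 1465.8 mm over 189 years gives 1465.8 / 189 ≈ 7.756 mm per year.
Specimen B: with 2 density bands per year, 546 / 2 = 273 years. B's length ≈ 7.756 × 273 = 2117.4 mm.

2117.4 mm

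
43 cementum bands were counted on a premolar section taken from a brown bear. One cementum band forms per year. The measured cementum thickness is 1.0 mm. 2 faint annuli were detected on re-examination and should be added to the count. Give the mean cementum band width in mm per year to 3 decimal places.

0.022 mm per year

Adjusted count: 43 + 2 = 45 cementum bands.
1.0 mm over 45 years gives 1.0 / 45 ≈ 0.022 mm per year.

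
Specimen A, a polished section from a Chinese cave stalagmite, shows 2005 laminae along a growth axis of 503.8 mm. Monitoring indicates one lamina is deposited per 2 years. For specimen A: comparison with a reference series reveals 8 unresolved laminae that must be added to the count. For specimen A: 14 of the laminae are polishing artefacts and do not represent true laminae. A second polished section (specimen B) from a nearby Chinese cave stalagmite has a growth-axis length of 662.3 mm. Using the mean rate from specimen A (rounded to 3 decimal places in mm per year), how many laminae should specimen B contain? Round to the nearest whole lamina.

Specimen A: true lamina count = 2005 − 14 + 8 = 1999.
Specimen A: multiplying by 2 years per lamina: 1999 × 2 = 3998 years.
A: 503.8 mm over 3998 years gives 503.8 / 3998 ≈ 0.126 mm/yr.
Specimen B: 662.3 mm / 0.126 mm per year = 5256.35 years; at 2 years per lamina that is 5256.35 / 2 ≈ 2628 laminae.

2628 laminae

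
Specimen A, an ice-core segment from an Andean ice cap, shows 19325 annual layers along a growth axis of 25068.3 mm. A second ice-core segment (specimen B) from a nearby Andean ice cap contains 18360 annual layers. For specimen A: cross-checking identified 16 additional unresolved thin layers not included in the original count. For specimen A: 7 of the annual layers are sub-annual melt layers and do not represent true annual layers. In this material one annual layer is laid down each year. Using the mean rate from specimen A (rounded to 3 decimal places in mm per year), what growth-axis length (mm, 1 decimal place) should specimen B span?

Specimen A: after corrections the count is 19325 − 7 + 16 = 19334 annual layers.
A: Extension rate ≈ 25068.3 / 19334 = 1.297 mm per year.
B's length ≈ 1.297 × 18360 = 23812.9 mm.

23812.9 mm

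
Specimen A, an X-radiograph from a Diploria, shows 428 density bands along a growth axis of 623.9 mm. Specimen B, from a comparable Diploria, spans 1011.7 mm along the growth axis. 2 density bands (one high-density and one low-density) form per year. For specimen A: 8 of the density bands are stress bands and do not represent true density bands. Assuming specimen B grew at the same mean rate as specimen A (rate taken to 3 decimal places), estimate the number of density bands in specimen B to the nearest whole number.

681 density bands

Specimen A: after corrections the count is 428 − 8 = 420 density bands.
Specimen A: 420 density bands at 2 per year is 420 / 2 = 210 years.
A: Extension rate ≈ 623.9 / 210 = 2.971 mm/yr.
B spans 1011.7 / 2.971 = 340.53 years; at 2 density bands per year that is 340.53 × 2 ≈ 681 density bands.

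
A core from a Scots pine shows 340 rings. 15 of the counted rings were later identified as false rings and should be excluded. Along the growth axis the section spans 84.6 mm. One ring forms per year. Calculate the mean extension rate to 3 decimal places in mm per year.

0.260 mm per year

Adjusted count: 340 − 15 = 325 rings.
Extension rate ≈ 84.6 / 325 = 0.260 mm per year.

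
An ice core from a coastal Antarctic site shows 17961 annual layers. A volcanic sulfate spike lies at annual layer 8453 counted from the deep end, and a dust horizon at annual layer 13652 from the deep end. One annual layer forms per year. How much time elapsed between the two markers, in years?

5199 years

The two markers are separated by 13652 − 8453 = 5199 annual layers.
At one annual layer per year, 5199 years elapsed between them.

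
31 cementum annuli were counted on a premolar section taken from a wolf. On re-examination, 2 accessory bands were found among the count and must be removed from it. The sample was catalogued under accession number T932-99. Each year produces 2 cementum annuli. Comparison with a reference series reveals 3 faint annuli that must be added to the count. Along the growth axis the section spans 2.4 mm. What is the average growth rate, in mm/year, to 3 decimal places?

Correcting the raw count gives 31 − 2 + 3 = 32 true cementum annuli.
With 2 cementum annuli per year, 32 / 2 = 16 years.
Mean rate = 2.4 mm / 16 years ≈ 0.150 mm/year.

0.150 mm/year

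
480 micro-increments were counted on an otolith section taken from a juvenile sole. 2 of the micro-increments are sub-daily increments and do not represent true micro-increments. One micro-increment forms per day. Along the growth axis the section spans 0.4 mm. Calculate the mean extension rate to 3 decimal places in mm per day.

Adjusted count: 480 − 2 = 478 micro-increments.
0.4 mm over 478 days gives 0.4 / 478 ≈ 0.001 mm per day.

0.001 mm per day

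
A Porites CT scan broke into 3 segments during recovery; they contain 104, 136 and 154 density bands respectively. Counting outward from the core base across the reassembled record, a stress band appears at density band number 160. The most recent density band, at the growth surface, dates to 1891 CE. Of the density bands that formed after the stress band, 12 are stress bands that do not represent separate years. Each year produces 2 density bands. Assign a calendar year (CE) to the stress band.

1780 CE

Total density bands = 104 + 136 + 154 = 394.
394 − 160 = 234 density bands lie beyond the stress band toward the growth surface.
234 − 12 false = 222 true density bands after the stress band.
Dividing by 2 density bands per year: 222 / 2 = 111 years.
The density band at the growth surface is 1891 CE, so the stress band dates to 1891 − 111 = 1780 CE.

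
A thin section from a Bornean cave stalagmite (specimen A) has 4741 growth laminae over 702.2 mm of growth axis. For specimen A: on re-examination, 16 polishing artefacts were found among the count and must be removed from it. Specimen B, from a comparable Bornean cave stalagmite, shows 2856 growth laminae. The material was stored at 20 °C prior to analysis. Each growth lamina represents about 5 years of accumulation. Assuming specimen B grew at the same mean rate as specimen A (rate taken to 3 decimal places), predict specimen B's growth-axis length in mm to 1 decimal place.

428.4 mm

Specimen A: correcting the raw count gives 4741 − 16 = 4725 true growth laminae.
Specimen A: at 5 years per growth lamina, 4725 × 5 = 23625 years.
A: Mean rate = 702.2 mm / 23625 years ≈ 0.030 mm/yr.
Specimen B: at 5 years per growth lamina, 2856 × 5 = 14280 years. Length of B = 0.030 × 14280 = 428.4 mm.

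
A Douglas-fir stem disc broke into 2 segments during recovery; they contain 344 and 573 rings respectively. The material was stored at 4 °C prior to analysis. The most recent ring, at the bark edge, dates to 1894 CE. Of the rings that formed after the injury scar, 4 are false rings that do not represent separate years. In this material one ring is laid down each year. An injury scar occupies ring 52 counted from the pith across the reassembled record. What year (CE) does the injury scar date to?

Total rings = 344 + 573 = 917.
Between ring 52 and the bark edge there are 917 − 52 = 865 rings.
865 − 4 false = 861 true rings after the injury scar.
1894 − 861 = 1033 CE.

1033 CE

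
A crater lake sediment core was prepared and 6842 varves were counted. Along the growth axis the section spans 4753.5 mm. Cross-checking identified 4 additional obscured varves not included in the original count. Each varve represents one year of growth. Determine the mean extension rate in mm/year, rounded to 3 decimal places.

After corrections the count is 6842 + 4 = 6846 varves.
4753.5 mm over 6846 years gives 4753.5 / 6846 ≈ 0.694 mm/year.

0.694 mm/year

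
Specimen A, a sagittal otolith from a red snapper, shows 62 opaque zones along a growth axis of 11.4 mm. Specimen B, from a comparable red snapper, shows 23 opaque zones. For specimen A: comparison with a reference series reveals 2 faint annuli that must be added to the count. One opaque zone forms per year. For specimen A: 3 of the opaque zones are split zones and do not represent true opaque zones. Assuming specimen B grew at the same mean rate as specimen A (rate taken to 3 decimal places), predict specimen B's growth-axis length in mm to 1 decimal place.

Specimen A: adjusted count: 62 − 3 + 2 = 61 opaque zones.
A: Mean rate = 11.4 mm / 61 years ≈ 0.187 mm/year.
For B, 0.187 mm/year × 23 years = 4.3 mm.

4.3 mm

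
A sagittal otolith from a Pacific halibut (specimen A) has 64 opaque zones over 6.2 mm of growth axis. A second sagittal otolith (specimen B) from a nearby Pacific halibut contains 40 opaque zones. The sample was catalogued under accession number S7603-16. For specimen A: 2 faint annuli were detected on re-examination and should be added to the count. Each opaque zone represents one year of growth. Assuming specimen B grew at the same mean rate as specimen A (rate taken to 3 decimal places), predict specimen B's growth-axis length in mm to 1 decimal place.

3.8 mm

Specimen A: correcting the raw count gives 64 + 2 = 66 true opaque zones.
A: 6.2 mm over 66 years gives 6.2 / 66 ≈ 0.094 mm per year.
Length of B = 0.094 × 40 = 3.8 mm.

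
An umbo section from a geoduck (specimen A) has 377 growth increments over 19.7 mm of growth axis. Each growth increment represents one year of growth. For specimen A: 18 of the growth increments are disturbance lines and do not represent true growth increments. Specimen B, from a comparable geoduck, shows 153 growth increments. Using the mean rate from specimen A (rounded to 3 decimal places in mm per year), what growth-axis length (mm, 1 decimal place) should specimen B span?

Specimen A: adjusted count: 377 − 18 = 359 growth increments.
A: 19.7 mm over 359 years gives 19.7 / 359 ≈ 0.055 mm/year.
Length of B = 0.055 × 153 = 8.4 mm.

8.4 mm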